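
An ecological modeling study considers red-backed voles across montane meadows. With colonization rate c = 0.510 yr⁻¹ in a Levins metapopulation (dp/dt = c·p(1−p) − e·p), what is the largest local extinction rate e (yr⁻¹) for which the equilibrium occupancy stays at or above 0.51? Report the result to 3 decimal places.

1 − e/c ≥ 0.51 ⇒ e ≤ c(1 − 0.51) = 0.510 × 0.4900.
e_max = 0.2499.

0.250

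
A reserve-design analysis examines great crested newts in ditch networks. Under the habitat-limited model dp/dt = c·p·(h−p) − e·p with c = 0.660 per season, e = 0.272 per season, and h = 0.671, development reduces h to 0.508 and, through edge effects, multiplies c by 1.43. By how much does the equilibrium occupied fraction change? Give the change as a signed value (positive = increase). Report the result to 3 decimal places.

-0.039

Before: p* = h − e/c = 0.671 − 0.272/0.660 = 0.671 − 0.4121 = 0.2589.
After: c = 0.9438, e = 0.272, h = 0.508; p* = 0.508 − 0.272/0.9438 = 0.2198.
Δp* = 0.2198 − 0.2589 = -0.0391.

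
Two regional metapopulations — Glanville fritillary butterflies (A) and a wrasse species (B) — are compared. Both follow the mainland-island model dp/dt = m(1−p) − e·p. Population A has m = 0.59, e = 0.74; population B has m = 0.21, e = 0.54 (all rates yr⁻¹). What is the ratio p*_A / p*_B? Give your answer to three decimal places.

A: p*_A = m/(m+e) = 0.59/1.3300 = 0.4436.
B: p*_B = 0.21/0.7500 = 0.2800.
p*_A / p*_B = 0.4436/0.2800 = 1.5843.

1.584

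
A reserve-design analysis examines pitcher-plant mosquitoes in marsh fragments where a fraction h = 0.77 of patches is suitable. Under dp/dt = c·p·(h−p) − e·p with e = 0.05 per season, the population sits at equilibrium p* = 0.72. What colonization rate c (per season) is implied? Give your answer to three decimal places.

At equilibrium c(h−p*) = e, so c = e/(h−p*).
c = 0.05/(0.77 − 0.72) = 0.05/0.0500 = 1.0000.

1.000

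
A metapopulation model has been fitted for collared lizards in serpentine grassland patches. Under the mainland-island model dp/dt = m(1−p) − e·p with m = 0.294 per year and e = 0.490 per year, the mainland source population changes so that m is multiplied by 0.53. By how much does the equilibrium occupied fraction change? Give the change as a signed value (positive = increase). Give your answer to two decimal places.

-0.13

Before: p* = 0.294/(0.294+0.490) = 0.3750.
After: m = 0.15582, e = 0.49; p* = 0.15582/0.6458 = 0.2413.
Δp* = 0.2413 − 0.3750 = -0.1337.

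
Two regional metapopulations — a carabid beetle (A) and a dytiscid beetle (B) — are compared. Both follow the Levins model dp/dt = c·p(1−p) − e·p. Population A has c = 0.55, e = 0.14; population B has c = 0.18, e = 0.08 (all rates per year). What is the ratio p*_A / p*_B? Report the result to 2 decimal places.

A: p*_A = 1 − 0.14/0.55 = 0.7455.
B: p*_B = 1 − 0.08/0.18 = 0.5556.
p*_A / p*_B = 0.7455/0.5556 = 1.3418.

1.34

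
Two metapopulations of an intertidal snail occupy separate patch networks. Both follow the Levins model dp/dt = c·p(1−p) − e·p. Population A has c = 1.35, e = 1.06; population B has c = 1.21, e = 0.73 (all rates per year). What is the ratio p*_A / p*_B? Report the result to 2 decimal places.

0.54

A: p*_A = 1 − 1.06/1.35 = 0.2148.
B: p*_B = 1 − 0.73/1.21 = 0.3967.
p*_A / p*_B = 0.2148/0.3967 = 0.5415.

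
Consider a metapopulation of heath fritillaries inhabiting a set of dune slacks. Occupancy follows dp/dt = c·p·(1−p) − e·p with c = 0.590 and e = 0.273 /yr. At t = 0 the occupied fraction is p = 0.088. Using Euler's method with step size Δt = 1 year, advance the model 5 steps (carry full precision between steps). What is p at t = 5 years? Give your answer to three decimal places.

0.250

Update rule: p ← p + [c·p·(1−p) − e·p]·Δt with Δt = 1.
t = 1: p = 0.08800 + (+0.02333) = 0.11133
t = 2: p = 0.11133 + (+0.02798) = 0.13931
t = 3: p = 0.13931 + (+0.03271) = 0.17202
t = 4: p = 0.17202 + (+0.03707) = 0.20909
t = 5: p = 0.20909 + (+0.04049) = 0.24957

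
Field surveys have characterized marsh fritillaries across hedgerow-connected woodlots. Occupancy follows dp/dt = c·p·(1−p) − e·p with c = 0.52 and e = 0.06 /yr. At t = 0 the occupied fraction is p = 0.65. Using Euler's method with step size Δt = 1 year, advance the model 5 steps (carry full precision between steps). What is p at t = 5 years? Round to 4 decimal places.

Update rule: p ← p + [c·p·(1−p) − e·p]·Δt with Δt = 1.
step 1: Δp = +0.07930, p = 0.72930
step 2: Δp = +0.05890, p = 0.78820
step 3: Δp = +0.03952, p = 0.82772
step 4: Δp = +0.02449, p = 0.85221
step 5: Δp = +0.01436, p = 0.86657

0.8666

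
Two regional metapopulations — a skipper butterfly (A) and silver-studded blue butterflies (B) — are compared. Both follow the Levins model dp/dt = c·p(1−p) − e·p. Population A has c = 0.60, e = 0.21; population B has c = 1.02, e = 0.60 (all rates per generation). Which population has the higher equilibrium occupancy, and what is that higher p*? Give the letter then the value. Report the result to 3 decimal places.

A, 0.650

A: p*_A = 1 − 0.21/0.60 = 0.6500.
B: p*_B = 1 − 0.60/1.02 = 0.4118.
A is higher at 0.6500.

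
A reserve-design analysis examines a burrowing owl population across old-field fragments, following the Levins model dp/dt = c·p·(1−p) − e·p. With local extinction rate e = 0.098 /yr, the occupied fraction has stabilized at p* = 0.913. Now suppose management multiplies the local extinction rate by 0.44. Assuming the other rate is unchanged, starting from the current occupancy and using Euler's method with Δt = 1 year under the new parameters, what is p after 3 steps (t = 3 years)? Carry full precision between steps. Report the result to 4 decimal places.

Balance c(1−p*) = e gives c = e/(1 − 0.91300) = 0.098/0.08700 = 1.12644.
Starting from p₀ = 0.91300; update p ← p + (dp/dt)·Δt with the new parameters.
t = 1: p = 0.91300 + (+0.05011) = 0.96311
t = 2: p = 0.96311 + (-0.00150) = 0.96160
t = 3: p = 0.96160 + (+0.00013) = 0.96173

0.9617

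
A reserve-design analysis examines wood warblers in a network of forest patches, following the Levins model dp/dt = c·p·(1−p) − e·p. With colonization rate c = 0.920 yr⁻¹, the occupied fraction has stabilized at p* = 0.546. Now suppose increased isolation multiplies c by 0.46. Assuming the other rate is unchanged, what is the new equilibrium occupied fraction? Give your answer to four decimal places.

Balance c(1−p*) = e gives e = 0.920×(1 − 0.54600) = 0.41768.
New p* = 1 − e/c = 1 − 0.41768/0.42320 = 0.01304.

0.0130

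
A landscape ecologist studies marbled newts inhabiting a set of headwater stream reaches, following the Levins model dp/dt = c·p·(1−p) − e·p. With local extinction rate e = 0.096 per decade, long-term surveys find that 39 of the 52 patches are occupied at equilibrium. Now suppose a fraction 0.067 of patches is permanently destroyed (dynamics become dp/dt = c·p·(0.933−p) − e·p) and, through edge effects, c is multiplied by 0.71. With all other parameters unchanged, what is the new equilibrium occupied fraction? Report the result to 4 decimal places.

0.5809

Observed p* = 39/52 = 0.75000.
Balance c(1−p*) = e gives c = e/(1 − 0.75000) = 0.096/0.25000 = 0.38400.
New p* = 0.933 − e/c = 0.933 − 0.09600/0.27264 = 0.58089.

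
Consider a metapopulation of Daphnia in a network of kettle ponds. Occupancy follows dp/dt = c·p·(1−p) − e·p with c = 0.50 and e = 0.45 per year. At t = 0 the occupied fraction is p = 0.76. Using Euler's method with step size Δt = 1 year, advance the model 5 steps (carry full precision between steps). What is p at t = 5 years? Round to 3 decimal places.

0.271

Update rule: p ← p + [c·p·(1−p) − e·p]·Δt with Δt = 1.
step 1: Δp = -0.25080, p = 0.50920
step 2: Δp = -0.10418, p = 0.40502
step 3: Δp = -0.06177, p = 0.34325
step 4: Δp = -0.04175, p = 0.30150
step 5: Δp = -0.03038, p = 0.27112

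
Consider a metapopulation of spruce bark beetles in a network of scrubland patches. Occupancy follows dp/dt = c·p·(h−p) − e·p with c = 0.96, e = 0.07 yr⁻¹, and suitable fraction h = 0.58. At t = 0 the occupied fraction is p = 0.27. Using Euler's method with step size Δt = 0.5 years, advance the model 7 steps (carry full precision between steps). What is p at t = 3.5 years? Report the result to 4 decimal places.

Update rule: p ← p + [c·p·(h−p) − e·p]·Δt with Δt = 0.5.
step 1: Δp = +0.03073, p = 0.30073
step 2: Δp = +0.02979, p = 0.33051
step 3: Δp = +0.02801, p = 0.35853
step 4: Δp = +0.02557, p = 0.38409
step 5: Δp = +0.02268, p = 0.40677
step 6: Δp = +0.01959, p = 0.42635
step 7: Δp = +0.01652, p = 0.44287

0.4429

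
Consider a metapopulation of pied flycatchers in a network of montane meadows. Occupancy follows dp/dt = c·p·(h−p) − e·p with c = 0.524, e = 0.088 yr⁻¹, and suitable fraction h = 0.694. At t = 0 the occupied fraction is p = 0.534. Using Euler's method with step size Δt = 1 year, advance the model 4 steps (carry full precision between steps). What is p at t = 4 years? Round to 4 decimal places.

0.5282

Update rule: p ← p + [c·p·(h−p) − e·p]·Δt with Δt = 1.
  1  |  dp/dt·Δt = -0.002221  |  p_1 = 0.531779
  2  |  dp/dt·Δt = -0.001593  |  p_2 = 0.530185
  3  |  dp/dt·Δt = -0.001146  |  p_3 = 0.529040
  4  |  dp/dt·Δt = -0.000826  |  p_4 = 0.528214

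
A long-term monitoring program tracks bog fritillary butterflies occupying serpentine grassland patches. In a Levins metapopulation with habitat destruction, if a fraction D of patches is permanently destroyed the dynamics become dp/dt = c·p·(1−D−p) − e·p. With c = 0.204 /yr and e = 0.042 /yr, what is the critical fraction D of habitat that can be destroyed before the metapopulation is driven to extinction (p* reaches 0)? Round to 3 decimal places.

0.794

The nontrivial equilibrium is p* = (1−D) − e/c; extinction occurs when this hits zero.
So D_crit = 1 − e/c = 1 − 0.042/0.204 = 1 − 0.2059 = 0.7941.
This equals the undisturbed p*, a classic result of Lande's extension.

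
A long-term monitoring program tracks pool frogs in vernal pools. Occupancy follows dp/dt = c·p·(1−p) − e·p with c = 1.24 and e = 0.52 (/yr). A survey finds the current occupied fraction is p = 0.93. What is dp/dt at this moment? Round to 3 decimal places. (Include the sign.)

-0.403

Colonization term: c·p·(1−p) = 1.24×0.93×0.0700 = 0.08072.
Extinction term: e·p = 0.48360.
dp/dt = 0.08072 − 0.48360 = -0.40288.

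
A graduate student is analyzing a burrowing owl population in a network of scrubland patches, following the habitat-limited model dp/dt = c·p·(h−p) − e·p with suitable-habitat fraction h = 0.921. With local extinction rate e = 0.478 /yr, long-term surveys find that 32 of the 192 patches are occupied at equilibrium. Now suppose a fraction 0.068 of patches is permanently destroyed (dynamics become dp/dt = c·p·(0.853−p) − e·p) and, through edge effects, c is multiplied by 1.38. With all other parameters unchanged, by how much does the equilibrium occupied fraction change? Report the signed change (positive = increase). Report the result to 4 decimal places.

0.1397

Observed p* = 32/192 = 0.16667.
Balance c(h−p*) = e gives c = e/(0.921 − 0.16667) = 0.478/0.75433 = 0.63367.
New p* = 0.853 − e/c = 0.853 − 0.47800/0.87446 = 0.30638.
Δp* = 0.30638 − 0.16667 = +0.13971.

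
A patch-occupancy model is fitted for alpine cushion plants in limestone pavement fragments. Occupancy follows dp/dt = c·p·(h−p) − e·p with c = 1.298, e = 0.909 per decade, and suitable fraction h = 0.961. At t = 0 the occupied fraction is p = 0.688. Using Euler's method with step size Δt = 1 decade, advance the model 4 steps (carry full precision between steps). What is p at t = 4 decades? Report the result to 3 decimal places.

Update rule: p ← p + [c·p·(h−p) − e·p]·Δt with Δt = 1.
step 1: Δp = -0.38160, p = 0.30640
step 2: Δp = -0.01818, p = 0.28822
step 3: Δp = -0.01030, p = 0.27792
step 4: Δp = -0.00622, p = 0.27171

0.272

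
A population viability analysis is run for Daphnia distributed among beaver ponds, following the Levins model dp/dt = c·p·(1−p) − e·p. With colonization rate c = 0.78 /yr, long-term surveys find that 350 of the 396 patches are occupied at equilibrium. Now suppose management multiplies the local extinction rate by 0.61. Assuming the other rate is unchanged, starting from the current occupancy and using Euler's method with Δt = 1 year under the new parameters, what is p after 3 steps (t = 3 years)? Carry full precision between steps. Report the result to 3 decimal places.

0.928

Observed p* = 350/396 = 0.88384.
Balance c(1−p*) = e gives e = 0.78×(1 − 0.88384) = 0.09061.
Starting from p₀ = 0.88384; update p ← p + (dp/dt)·Δt with the new parameters.
t = 1: p = 0.88384 + (+0.03123) = 0.91507
t = 2: p = 0.91507 + (+0.01004) = 0.92511
t = 3: p = 0.92511 + (+0.00291) = 0.92802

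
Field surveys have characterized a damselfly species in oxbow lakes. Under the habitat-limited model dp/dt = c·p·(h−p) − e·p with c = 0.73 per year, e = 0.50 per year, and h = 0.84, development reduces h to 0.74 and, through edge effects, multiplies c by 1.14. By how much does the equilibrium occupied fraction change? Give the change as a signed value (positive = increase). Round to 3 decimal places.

Before: p* = h − e/c = 0.84 − 0.50/0.73 = 0.84 − 0.6849 = 0.1551.
After: c = 0.8322, e = 0.5, h = 0.74; p* = 0.74 − 0.5/0.8322 = 0.1392.
Δp* = 0.1392 − 0.1551 = -0.0159.

-0.016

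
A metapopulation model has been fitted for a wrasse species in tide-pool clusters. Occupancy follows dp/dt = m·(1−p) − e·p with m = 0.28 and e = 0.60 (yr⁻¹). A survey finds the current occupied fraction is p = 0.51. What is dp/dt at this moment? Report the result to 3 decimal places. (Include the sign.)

-0.169

Colonization term: m·(1−p) = 0.28×0.4900 = 0.13720.
Extinction term: e·p = 0.30600.
dp/dt = 0.13720 − 0.30600 = -0.16880.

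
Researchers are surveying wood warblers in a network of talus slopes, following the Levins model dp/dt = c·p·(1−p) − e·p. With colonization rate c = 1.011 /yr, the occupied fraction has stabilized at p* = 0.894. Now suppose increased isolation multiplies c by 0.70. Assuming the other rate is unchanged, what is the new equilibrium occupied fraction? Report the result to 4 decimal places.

0.8486

Balance c(1−p*) = e gives e = 1.011×(1 − 0.89400) = 0.10717.
New p* = 1 − e/c = 1 − 0.10717/0.70770 = 0.84857.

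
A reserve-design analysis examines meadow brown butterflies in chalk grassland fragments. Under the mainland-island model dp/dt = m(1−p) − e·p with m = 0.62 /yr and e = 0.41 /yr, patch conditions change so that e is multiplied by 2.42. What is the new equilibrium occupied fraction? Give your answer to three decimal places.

0.385

Before: p* = 0.62/(0.62+0.41) = 0.6019.
After: m = 0.62, e = 0.9922; p* = 0.62/1.6122 = 0.3846.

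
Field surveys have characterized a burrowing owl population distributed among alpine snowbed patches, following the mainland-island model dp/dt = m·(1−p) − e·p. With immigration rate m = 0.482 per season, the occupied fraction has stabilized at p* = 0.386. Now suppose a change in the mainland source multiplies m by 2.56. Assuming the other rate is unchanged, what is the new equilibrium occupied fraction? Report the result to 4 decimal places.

Balance m(1−p*) = e·p* gives e = m(1−p*)/p* = 0.482×0.61400/0.38600 = 0.76670.
New p* = m/(m+e) = 1.23392/(1.23392+0.76670) = 0.61677.

0.6168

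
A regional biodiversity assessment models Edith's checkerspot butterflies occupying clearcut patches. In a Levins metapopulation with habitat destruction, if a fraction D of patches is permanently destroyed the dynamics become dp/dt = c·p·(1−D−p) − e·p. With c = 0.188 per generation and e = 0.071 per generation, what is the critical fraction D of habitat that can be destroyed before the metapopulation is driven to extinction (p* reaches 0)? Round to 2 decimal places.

The nontrivial equilibrium is p* = (1−D) − e/c; extinction occurs when this hits zero.
So D_crit = 1 − e/c = 1 − 0.071/0.188 = 1 − 0.3777 = 0.6223.
This equals the undisturbed p*, a classic result of Lande's extension.

0.62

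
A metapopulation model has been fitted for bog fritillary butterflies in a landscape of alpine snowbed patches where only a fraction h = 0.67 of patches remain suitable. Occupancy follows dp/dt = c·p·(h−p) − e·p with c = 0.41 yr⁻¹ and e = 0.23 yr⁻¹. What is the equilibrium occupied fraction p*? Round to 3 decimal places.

0.109

Setting dp/dt = 0 and dividing by p* gives c·(h−p*) = e.
So p* = h − e/c = 0.67 − 0.23/0.41 = 0.67 − 0.5610 = 0.1090.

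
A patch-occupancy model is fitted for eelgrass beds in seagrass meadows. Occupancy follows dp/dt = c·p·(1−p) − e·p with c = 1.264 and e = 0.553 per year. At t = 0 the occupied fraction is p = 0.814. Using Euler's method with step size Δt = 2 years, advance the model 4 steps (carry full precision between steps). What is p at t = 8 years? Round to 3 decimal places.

Update rule: p ← p + [c·p·(1−p) − e·p]·Δt with Δt = 2.
t = 2: p = 0.81400 + (-0.51753) = 0.29647
t = 4: p = 0.29647 + (+0.19938) = 0.49585
t = 6: p = 0.49585 + (+0.08355) = 0.57940
t = 8: p = 0.57940 + (-0.02475) = 0.55465

0.555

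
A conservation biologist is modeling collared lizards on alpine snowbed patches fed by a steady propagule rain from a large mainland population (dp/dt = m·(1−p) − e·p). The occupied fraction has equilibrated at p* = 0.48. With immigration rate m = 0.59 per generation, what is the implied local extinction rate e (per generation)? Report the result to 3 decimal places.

At equilibrium m(1−p*) = e·p*, so e = m(1−p*)/p*.
e = 0.59 × 0.5200 / 0.48 = 0.6392.

0.639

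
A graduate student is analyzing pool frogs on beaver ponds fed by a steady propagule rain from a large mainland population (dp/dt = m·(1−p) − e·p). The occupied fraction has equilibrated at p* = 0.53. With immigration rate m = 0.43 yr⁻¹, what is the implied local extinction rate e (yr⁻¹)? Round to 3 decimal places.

At equilibrium m(1−p*) = e·p*, so e = m(1−p*)/p*.
e = 0.43 × 0.4700 / 0.53 = 0.3813.

0.381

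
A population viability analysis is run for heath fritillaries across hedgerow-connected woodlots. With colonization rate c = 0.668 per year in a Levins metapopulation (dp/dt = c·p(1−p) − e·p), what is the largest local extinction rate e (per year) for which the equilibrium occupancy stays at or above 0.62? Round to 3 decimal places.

0.254

1 − e/c ≥ 0.62 ⇒ e ≤ c(1 − 0.62) = 0.668 × 0.3800.
e_max = 0.2538.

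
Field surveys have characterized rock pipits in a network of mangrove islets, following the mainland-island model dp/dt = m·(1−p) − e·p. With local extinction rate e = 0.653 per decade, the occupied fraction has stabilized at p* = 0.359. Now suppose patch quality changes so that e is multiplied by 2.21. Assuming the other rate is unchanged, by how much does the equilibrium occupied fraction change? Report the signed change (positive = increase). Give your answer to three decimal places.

Balance m(1−p*) = e·p* gives m = e·p*/(1−p*) = 0.653×0.35900/0.64100 = 0.36572.
New p* = m/(m+e) = 0.36572/(0.36572+1.44313) = 0.20218.
Δp* = 0.20218 − 0.35900 = -0.15682.

-0.157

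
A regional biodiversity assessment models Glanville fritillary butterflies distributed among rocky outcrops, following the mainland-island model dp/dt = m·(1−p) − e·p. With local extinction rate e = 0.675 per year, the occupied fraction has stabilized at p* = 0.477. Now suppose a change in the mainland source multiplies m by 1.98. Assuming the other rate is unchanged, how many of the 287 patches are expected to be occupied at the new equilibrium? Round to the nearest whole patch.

Balance m(1−p*) = e·p* gives m = e·p*/(1−p*) = 0.675×0.47700/0.52300 = 0.61563.
New p* = m/(m+e) = 1.21895/(1.21895+0.67500) = 0.64360.
Expected occupied = 287 × 0.64360 = 184.71 ≈ 185.

185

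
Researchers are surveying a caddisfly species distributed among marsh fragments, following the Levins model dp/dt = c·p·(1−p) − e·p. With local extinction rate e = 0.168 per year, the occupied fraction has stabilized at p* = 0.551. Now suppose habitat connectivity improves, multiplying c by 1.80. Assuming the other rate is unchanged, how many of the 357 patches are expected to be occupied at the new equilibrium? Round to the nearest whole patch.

268

Balance c(1−p*) = e gives c = e/(1 − 0.55100) = 0.168/0.44900 = 0.37416.
New p* = 1 − e/c = 1 − 0.16800/0.67349 = 0.75055.
Expected occupied = 357 × 0.75055 = 267.95 ≈ 268.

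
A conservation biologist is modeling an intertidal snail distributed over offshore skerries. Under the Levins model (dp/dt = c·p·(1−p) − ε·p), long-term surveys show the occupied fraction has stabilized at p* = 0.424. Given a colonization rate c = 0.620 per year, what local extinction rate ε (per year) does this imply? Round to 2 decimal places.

0.36

At equilibrium c(1−p*) = ε.
ε = 0.620 × (1 − 0.424) = 0.620 × 0.5760 = 0.3571.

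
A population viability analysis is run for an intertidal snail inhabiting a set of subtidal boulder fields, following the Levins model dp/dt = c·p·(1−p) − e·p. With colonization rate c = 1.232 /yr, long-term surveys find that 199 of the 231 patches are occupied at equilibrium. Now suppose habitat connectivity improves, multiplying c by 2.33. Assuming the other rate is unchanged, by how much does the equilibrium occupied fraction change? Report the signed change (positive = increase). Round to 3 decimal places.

0.079

Observed p* = 199/231 = 0.86147.
Balance c(1−p*) = e gives e = 1.232×(1 − 0.86147) = 0.17067.
New p* = 1 − e/c = 1 − 0.17067/2.87056 = 0.94054.
Δp* = 0.94054 − 0.86147 = +0.07907.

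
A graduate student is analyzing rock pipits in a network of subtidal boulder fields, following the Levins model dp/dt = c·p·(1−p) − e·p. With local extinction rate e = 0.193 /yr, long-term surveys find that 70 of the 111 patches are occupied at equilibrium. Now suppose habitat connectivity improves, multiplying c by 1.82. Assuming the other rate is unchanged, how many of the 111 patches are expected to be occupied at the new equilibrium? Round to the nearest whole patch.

Observed p* = 70/111 = 0.63063.
Balance c(1−p*) = e gives c = e/(1 − 0.63063) = 0.193/0.36937 = 0.52251.
New p* = 1 − e/c = 1 − 0.19300/0.95097 = 0.79705.
Expected occupied = 111 × 0.79705 = 88.47 ≈ 88.

88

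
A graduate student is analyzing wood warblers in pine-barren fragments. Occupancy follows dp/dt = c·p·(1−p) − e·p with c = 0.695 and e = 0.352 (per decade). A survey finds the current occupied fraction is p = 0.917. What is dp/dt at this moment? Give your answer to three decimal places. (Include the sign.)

-0.270

Colonization term: c·p·(1−p) = 0.695×0.917×0.0830 = 0.05290.
Extinction term: e·p = 0.32278.
dp/dt = 0.05290 − 0.32278 = -0.26989.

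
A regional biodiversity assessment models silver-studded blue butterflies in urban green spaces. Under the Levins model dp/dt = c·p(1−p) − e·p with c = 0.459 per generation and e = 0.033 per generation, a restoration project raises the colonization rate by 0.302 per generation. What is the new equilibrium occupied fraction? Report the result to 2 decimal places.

0.96

Before: p* = 1 − 0.033/0.459 = 0.9281.
After the change, c = 0.761, e = 0.033, so p* = 1 − 0.033/0.761 = 0.9566.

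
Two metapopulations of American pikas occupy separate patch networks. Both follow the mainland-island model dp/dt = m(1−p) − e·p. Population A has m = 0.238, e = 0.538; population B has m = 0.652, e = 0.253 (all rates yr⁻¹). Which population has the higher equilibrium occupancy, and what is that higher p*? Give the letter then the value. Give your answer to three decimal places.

B, 0.720

A: p*_A = m/(m+e) = 0.238/0.7760 = 0.3067.
B: p*_B = 0.652/0.9050 = 0.7204.
B is higher at 0.7204.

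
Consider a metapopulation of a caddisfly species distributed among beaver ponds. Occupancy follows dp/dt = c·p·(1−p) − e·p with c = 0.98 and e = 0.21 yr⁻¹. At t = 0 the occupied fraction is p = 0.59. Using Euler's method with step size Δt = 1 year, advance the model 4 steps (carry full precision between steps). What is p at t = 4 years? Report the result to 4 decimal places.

Update rule: p ← p + [c·p·(1−p) − e·p]·Δt with Δt = 1.
p: 0.59000 → 0.70316  (Δp = +0.11316)
p: 0.70316 → 0.76005  (Δp = +0.05689)
p: 0.76005 → 0.77917  (Δp = +0.01912)
p: 0.77917 → 0.78417  (Δp = +0.00500)

0.7842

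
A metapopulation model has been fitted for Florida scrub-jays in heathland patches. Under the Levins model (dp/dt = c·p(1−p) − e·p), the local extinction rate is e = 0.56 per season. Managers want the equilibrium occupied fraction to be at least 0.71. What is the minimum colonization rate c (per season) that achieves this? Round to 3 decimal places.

p* = 1 − e/c ≥ 0.71 requires e/c ≤ 0.2900, i.e. c ≥ e/0.2900.
c_min = 0.56/0.2900 = 1.9310.

1.931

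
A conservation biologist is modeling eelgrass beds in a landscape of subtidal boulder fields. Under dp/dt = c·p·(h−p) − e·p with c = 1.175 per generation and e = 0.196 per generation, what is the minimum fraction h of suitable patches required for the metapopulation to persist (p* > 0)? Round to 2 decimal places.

p* = h − e/c is positive only when h > e/c.
h_min = e/c = 0.196/1.175 = 0.1668.

0.17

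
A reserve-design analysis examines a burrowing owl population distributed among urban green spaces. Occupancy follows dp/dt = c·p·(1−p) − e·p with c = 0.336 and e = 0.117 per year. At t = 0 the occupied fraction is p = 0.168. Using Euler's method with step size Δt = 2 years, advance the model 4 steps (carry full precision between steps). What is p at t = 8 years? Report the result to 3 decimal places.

Update rule: p ← p + [c·p·(1−p) − e·p]·Δt with Δt = 2.
  1  |  dp/dt·Δt = +0.054617  |  p_1 = 0.222617
  2  |  dp/dt·Δt = +0.064203  |  p_2 = 0.286821
  3  |  dp/dt·Δt = +0.070345  |  p_3 = 0.357165
  4  |  dp/dt·Δt = +0.070713  |  p_4 = 0.427879

0.428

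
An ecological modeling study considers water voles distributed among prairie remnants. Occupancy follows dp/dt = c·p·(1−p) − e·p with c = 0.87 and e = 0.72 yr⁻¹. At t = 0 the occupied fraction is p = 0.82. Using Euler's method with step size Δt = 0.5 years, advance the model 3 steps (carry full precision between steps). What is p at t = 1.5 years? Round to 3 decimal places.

0.417

Update rule: p ← p + [c·p·(1−p) − e·p]·Δt with Δt = 0.5.
  1  |  dp/dt·Δt = -0.230994  |  p_1 = 0.589006
  2  |  dp/dt·Δt = -0.106738  |  p_2 = 0.482268
  3  |  dp/dt·Δt = -0.065003  |  p_3 = 0.417265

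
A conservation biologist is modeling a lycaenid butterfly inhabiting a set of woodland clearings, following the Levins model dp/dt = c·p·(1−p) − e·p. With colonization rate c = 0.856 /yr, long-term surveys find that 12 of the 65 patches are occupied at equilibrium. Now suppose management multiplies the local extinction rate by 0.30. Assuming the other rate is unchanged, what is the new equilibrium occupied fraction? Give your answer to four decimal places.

Observed p* = 12/65 = 0.18462.
Balance c(1−p*) = e gives e = 0.856×(1 − 0.18462) = 0.69797.
New p* = 1 − e/c = 1 − 0.20939/0.85600 = 0.75539.

0.7554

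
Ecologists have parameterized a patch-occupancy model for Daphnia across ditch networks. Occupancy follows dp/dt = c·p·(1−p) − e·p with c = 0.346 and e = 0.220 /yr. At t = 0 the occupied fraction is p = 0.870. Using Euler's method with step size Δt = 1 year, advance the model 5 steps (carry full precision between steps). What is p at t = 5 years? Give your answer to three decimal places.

0.500

Update rule: p ← p + [c·p·(1−p) − e·p]·Δt with Δt = 1.
t = 1: p = 0.87000 + (-0.15227) = 0.71773
t = 2: p = 0.71773 + (-0.08780) = 0.62993
t = 3: p = 0.62993 + (-0.05793) = 0.57200
t = 4: p = 0.57200 + (-0.04113) = 0.53087
t = 5: p = 0.53087 + (-0.03062) = 0.50025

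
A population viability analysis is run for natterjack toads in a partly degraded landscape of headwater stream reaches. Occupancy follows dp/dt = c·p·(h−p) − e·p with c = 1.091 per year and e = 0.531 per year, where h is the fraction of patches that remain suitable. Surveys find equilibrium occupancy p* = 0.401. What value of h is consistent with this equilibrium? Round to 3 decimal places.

0.888

At equilibrium c(h−p*) = e, so h = p* + e/c.
h = 0.401 + 0.531/1.091 = 0.401 + 0.4867 = 0.8877.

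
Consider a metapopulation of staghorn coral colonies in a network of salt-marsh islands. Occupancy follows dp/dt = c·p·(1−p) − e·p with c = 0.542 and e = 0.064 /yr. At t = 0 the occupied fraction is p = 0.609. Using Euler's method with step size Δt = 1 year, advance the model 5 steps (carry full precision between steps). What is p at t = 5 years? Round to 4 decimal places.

Update rule: p ← p + [c·p·(1−p) − e·p]·Δt with Δt = 1.
  1  |  dp/dt·Δt = +0.090084  |  p_1 = 0.699084
  2  |  dp/dt·Δt = +0.069277  |  p_2 = 0.768361
  3  |  dp/dt·Δt = +0.047291  |  p_3 = 0.815652
  4  |  dp/dt·Δt = +0.029295  |  p_4 = 0.844948
  5  |  dp/dt·Δt = +0.016931  |  p_5 = 0.861879

0.8619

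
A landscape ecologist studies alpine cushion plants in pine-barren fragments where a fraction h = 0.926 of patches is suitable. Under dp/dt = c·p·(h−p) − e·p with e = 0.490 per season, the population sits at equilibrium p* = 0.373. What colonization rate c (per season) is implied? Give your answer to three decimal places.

At equilibrium c(h−p*) = e, so c = e/(h−p*).
c = 0.490/(0.926 − 0.373) = 0.490/0.5530 = 0.8861.

0.886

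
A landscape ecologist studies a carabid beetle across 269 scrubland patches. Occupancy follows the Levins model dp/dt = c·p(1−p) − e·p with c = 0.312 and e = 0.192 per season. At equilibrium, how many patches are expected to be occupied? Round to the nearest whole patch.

103

p* = 1 − e/c = 1 − 0.192/0.312 = 0.3846.
Expected occupied patches = N × p* = 269 × 0.3846 = 103.46 ≈ 103.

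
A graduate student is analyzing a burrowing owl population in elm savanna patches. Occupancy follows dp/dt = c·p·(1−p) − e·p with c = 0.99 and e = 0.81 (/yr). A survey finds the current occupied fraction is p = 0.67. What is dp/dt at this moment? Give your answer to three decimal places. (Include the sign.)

-0.324

Colonization term: c·p·(1−p) = 0.99×0.67×0.3300 = 0.21889.
Extinction term: e·p = 0.54270.
dp/dt = 0.21889 − 0.54270 = -0.32381.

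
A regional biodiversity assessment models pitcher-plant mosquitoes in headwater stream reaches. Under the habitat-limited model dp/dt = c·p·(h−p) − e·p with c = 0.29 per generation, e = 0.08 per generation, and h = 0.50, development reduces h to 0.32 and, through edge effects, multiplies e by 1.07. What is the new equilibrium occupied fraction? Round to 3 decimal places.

Before: p* = h − e/c = 0.50 − 0.08/0.29 = 0.50 − 0.2759 = 0.2241.
After: c = 0.29, e = 0.0856, h = 0.32; p* = 0.32 − 0.0856/0.29 = 0.0248.

0.025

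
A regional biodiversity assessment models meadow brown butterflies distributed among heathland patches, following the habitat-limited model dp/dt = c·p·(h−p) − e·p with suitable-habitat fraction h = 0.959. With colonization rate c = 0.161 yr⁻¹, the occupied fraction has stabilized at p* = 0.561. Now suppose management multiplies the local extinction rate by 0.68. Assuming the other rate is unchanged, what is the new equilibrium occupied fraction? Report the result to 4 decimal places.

0.6884

Balance c(h−p*) = e gives e = 0.161×(0.959 − 0.56100) = 0.06408.
New p* = 0.959 − e/c = 0.959 − 0.04357/0.16100 = 0.68838.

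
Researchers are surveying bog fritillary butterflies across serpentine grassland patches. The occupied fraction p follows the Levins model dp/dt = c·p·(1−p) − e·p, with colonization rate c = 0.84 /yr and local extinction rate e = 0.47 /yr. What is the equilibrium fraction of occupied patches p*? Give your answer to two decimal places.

0.44

Setting dp/dt = 0 and dividing through by p* gives c·(1−p*) = e.
So p* = 1 − e/c = 1 − 0.47/0.84 = 1 − 0.5595 = 0.4405.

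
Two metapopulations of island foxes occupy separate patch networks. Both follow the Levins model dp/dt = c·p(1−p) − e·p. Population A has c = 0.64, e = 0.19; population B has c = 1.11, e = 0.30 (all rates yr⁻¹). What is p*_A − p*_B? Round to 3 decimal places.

-0.027

A: p*_A = 1 − 0.19/0.64 = 0.7031.
B: p*_B = 1 − 0.30/1.11 = 0.7297.
p*_A − p*_B = 0.7031 − 0.7297 = -0.0266.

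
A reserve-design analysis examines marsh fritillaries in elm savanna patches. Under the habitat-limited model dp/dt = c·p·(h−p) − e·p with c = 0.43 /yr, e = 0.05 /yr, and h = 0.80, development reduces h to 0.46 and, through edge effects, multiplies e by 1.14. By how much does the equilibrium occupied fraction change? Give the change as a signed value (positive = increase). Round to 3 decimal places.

Before: p* = h − e/c = 0.80 − 0.05/0.43 = 0.80 − 0.1163 = 0.6837.
After: c = 0.43, e = 0.057, h = 0.46; p* = 0.46 − 0.057/0.43 = 0.3274.
Δp* = 0.3274 − 0.6837 = -0.3563.

-0.356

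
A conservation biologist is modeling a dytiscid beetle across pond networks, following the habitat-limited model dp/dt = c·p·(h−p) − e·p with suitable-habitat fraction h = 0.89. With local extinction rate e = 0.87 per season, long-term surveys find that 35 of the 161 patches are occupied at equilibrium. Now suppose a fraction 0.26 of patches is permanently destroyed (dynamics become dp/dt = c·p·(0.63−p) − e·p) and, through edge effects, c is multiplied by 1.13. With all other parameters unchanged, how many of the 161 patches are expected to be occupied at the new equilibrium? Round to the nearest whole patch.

Observed p* = 35/161 = 0.21739.
Balance c(h−p*) = e gives c = e/(0.89 − 0.21739) = 0.87/0.67261 = 1.29347.
New p* = 0.63 − e/c = 0.63 − 0.87000/1.46162 = 0.03477.
Expected occupied = 161 × 0.03477 = 5.60 ≈ 6.

6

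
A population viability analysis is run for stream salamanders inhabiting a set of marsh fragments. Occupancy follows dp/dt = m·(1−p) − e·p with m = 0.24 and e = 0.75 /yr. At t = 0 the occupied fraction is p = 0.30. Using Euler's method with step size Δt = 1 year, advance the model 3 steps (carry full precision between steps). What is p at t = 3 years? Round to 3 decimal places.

Update rule: p ← p + [m·(1−p) − e·p]·Δt with Δt = 1.
p: 0.30000 → 0.24300  (Δp = -0.05700)
p: 0.24300 → 0.24243  (Δp = -0.00057)
p: 0.24243 → 0.24242  (Δp = -0.00001)

0.242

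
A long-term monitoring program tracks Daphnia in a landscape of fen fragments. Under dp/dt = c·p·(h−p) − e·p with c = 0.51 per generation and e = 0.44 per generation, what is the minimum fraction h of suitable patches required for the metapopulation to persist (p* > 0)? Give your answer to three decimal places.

p* = h − e/c is positive only when h > e/c.
h_min = e/c = 0.44/0.51 = 0.8627.

0.863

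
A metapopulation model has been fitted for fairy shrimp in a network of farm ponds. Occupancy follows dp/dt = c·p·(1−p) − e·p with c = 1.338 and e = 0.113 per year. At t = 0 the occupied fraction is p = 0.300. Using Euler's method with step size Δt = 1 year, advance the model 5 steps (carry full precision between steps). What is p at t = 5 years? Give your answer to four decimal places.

0.9160

Update rule: p ← p + [c·p·(1−p) − e·p]·Δt with Δt = 1.
p: 0.30000 → 0.54708  (Δp = +0.24708)
p: 0.54708 → 0.81679  (Δp = +0.26971)
p: 0.81679 → 0.92472  (Δp = +0.10792)
p: 0.92472 → 0.91337  (Δp = -0.01135)
p: 0.91337 → 0.91603  (Δp = +0.00266)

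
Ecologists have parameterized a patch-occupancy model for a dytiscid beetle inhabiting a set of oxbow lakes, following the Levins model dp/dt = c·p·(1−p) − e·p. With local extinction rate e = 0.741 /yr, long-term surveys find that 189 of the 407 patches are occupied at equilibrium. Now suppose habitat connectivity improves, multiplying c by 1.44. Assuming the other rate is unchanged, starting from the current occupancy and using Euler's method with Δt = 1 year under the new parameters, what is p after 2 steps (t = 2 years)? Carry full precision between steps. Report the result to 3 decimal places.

Observed p* = 189/407 = 0.46437.
Balance c(1−p*) = e gives c = e/(1 − 0.46437) = 0.741/0.53563 = 1.38343.
Starting from p₀ = 0.46437; update p ← p + (dp/dt)·Δt with the new parameters.
p: 0.46437 → 0.61578  (Δp = +0.15140)
p: 0.61578 → 0.63082  (Δp = +0.01504)

0.631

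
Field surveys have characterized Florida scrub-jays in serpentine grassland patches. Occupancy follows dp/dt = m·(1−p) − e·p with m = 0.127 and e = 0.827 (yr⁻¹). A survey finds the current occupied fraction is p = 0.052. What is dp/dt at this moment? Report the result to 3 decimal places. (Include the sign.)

0.077

Colonization term: m·(1−p) = 0.127×0.9480 = 0.12040.
Extinction term: e·p = 0.04300.
dp/dt = 0.12040 − 0.04300 = 0.07739.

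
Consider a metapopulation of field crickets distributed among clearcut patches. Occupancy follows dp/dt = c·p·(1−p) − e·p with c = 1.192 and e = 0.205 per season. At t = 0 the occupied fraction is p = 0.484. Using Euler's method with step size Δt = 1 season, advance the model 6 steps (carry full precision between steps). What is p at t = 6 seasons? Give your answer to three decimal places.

Update rule: p ← p + [c·p·(1−p) − e·p]·Δt with Δt = 1.
t = 1: p = 0.48400 + (+0.19847) = 0.68247
t = 2: p = 0.68247 + (+0.11840) = 0.80088
t = 3: p = 0.80088 + (+0.02591) = 0.82679
t = 4: p = 0.82679 + (+0.00121) = 0.82800
t = 5: p = 0.82800 + (+0.00002) = 0.82802
t = 6: p = 0.82802 + (+0.00000) = 0.82802

0.828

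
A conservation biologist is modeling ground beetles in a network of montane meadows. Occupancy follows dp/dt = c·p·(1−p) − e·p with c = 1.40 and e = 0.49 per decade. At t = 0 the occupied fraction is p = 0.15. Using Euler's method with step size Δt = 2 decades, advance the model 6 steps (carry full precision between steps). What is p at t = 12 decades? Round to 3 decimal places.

0.651

Update rule: p ← p + [c·p·(1−p) − e·p]·Δt with Δt = 2.
step 1: Δp = +0.21000, p = 0.36000
step 2: Δp = +0.29232, p = 0.65232
step 3: Δp = -0.00424, p = 0.64808
step 4: Δp = +0.00348, p = 0.65156
step 5: Δp = -0.00285, p = 0.64871
step 6: Δp = +0.00234, p = 0.65105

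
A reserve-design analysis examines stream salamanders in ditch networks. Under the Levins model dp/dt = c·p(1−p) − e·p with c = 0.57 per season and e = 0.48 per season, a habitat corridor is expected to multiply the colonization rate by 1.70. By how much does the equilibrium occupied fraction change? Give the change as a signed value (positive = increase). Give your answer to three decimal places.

0.347

Before: p* = 1 − 0.48/0.57 = 0.1579.
After the change, c = 0.969, e = 0.48, so p* = 1 − 0.48/0.969 = 0.5046.
Δp* = 0.5046 − 0.1579 = +0.3467.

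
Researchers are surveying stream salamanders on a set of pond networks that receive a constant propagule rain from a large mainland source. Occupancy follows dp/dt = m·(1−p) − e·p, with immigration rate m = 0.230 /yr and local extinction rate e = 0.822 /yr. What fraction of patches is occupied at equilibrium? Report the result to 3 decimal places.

0.219

Setting dp/dt = 0: m − m·p* = e·p*, so m = (m+e)·p*.
p* = m/(m+e) = 0.230/(0.230+0.822) = 0.230/1.0520 = 0.2186.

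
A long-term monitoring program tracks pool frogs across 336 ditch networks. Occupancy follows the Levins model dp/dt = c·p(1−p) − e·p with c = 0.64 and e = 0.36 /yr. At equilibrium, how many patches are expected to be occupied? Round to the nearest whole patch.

p* = 1 − e/c = 1 − 0.36/0.64 = 0.4375.
Expected occupied patches = N × p* = 336 × 0.4375 = 147.00 ≈ 147.

147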